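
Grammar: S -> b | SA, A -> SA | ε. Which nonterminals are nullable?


A nonterminal is nullable iff some alternative derives ε (directly, or every symbol in it is nullable)
Nullable: {A}


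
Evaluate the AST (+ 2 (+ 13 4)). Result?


Evaluate inner: (+ 13 4) = 17
Evaluate root: (+ 2 17) = 19
Result: 19


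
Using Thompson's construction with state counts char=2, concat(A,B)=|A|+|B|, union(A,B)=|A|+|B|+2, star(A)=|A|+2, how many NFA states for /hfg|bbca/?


Syntax tree has 7 char leaf(s), 1 union(s), 0 star(s)
chars contribute 7×2 = 14; each union adds +2; each star adds +2
Total: 14 + 2 + 0 = 16 states


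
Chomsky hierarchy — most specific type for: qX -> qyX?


LHS has context (more than one symbol) and |LHS| ≤ |RHS|
Classification: Type 1 (Context-Sensitive)


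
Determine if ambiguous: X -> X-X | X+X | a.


'a-a+a' has two parse trees (no precedence encoded between - and +)
Ambiguous


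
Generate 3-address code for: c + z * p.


Break into single-operator statements:
t1 = z * p
t2 = c + t1


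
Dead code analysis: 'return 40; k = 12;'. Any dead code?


statement follows a return and is unreachable
Dead: 'k = 12'


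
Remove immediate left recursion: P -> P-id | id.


Left-recursive alternatives: P-id; non-recursive: id
Introduce P': P -> idP', P' -> -idP' | ε


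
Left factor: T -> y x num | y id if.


Common prefix: 'y'
Factored: T -> y T', T' -> x num | id if


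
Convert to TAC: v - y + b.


Break into single-operator statements:
t1 = v - y
t2 = t1 + b


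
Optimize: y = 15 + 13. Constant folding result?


15 + 13 = 28 at compile time
Optimized: y = 28


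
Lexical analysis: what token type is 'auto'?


Pattern: reserved word
Type: KEYWORD


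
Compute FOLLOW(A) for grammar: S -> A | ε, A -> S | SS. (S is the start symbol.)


$ ∈ FOLLOW(S). For each A -> αBβ: add FIRST(β)\{ε} to FOLLOW(B); if β nullable, add FOLLOW(A).
FOLLOW(A) = {$}


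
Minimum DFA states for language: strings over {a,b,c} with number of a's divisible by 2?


Track (count of a) mod 2: states 0..1, accept at 0
Minimal DFA: 2 states


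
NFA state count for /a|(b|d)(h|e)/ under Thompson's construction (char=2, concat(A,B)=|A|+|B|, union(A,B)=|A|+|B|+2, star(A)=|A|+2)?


Syntax tree has 5 char leaf(s), 3 union(s), 0 star(s)
chars contribute 5×2 = 10; each union adds +2; each star adds +2
Total: 10 + 6 + 0 = 16 states


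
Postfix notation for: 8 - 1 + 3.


Left to right (same or higher precedence on left)
Postfix: 8 1 - 3 +


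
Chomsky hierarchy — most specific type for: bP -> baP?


LHS has context (more than one symbol) and |LHS| ≤ |RHS|
Classification: Type 1 (Context-Sensitive)


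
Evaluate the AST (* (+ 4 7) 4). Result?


Evaluate inner: (+ 4 7) = 11
Evaluate root: (* 11 4) = 44
Result: 44


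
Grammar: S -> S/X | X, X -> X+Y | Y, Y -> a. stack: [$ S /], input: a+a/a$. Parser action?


no handle ('S/' is not any RHS); shift 'a'
Action: shift


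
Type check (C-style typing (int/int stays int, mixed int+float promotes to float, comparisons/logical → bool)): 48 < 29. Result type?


Operand types: int < int
Rule: comparison yields bool
Result type: bool


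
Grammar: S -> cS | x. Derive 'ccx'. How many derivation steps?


Derivation: S => cS => ccS => ccx
Steps: 3


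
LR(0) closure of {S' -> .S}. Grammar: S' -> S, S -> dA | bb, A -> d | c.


Start: S' -> .S
For each item with dot before a nonterminal B, add B -> .γ for every B-production
Closure: [S' -> .S, S -> .dA, S -> .bb]


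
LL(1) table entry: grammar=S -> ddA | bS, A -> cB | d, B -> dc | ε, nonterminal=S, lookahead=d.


For [S, d]: 'd' ∈ FIRST(ddA)
Entry: S -> ddA


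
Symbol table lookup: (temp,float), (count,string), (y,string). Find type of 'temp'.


Lookup 'temp' → type float


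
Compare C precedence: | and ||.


'|' is bitwise OR (level 3); '||' is logical OR (level 1)
Higher level binds tighter
'|' has higher precedence than '||'


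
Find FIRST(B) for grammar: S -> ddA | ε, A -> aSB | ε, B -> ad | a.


Per alternative of B: FIRST(ad) = {a}; FIRST(a) = {a}
FIRST(B) = {a}


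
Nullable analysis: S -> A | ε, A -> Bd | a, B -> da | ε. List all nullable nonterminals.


A nonterminal is nullable iff some alternative derives ε (directly, or every symbol in it is nullable)
Nullable: {B, S}


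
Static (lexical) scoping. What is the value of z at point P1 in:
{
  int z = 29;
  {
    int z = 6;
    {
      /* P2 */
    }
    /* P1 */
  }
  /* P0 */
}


z declared in the same block as P1
z = 6


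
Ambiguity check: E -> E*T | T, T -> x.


precedence layered via separate nonterminal T: deterministic
Unambiguous


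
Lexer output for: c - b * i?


Scan left to right, longest-match per lexeme
Tokens: ID(c), OP(-), ID(b), OP(*), ID(i)


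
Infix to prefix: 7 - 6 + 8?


left-to-right (same/higher precedence on left): tree is (+ (- 7 6) 8)
Prefix: + - 7 6 8


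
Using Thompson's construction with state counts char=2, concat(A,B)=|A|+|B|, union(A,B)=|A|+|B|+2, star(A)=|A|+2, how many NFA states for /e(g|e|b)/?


Syntax tree has 4 char leaf(s), 2 union(s), 0 star(s)
chars contribute 4×2 = 8; each union adds +2; each star adds +2
Total: 8 + 4 + 0 = 12 states


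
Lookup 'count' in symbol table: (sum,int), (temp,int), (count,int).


Lookup 'count' → type int


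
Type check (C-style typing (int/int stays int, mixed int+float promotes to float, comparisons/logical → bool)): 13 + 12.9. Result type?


Operand types: int + float
Rule: mixed int/float promotes to float; int/int stays int
Result type: float


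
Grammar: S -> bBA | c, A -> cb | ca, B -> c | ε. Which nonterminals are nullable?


A nonterminal is nullable iff some alternative derives ε (directly, or every symbol in it is nullable)
Nullable: {B}


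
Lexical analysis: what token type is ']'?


Pattern: delimiter/punctuation
Type: PUNCTUATION


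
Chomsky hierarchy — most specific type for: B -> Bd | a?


Left-linear: every RHS is a terminal or one nonterminal followed by a terminal
Classification: Type 3 (Regular)


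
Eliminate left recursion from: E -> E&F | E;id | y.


Left-recursive alternatives: E&F, E;id; non-recursive: y
Introduce E': E -> yE', E' -> &FE' | ;idE' | ε


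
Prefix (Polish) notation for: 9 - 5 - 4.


left-to-right (same/higher precedence on left): tree is (- (- 9 5) 4)
Prefix: - - 9 5 4


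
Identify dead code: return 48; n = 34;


statement follows a return and is unreachable
Dead: 'n = 34'


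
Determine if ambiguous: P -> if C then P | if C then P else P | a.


dangling else: 'if C then if C then a else a' parses two ways
Ambiguous


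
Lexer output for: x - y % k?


Scan left to right, longest-match per lexeme
Tokens: ID(x), OP(-), ID(y), OP(%), ID(k)


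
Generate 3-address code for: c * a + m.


Break into single-operator statements:
t1 = c * a
t2 = t1 + m


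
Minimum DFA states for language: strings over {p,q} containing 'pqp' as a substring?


KMP-style automaton: 3 progress states + 1 absorbing accept = 4
Minimal DFA: 4 states


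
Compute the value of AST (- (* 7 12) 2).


Evaluate inner: (* 7 12) = 84
Evaluate root: (- 84 2) = 82
Result: 82


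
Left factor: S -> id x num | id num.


Common prefix: 'id'
Factored: S -> id S', S' -> x num | num


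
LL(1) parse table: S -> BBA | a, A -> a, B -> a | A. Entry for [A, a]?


For [A, a]: 'a' ∈ FIRST(a)
Entry: A -> a


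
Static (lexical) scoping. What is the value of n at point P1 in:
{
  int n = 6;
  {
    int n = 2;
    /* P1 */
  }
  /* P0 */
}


n declared in the same block as P1
n = 2


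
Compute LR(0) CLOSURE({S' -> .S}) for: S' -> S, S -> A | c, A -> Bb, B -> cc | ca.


Start: S' -> .S
For each item with dot before a nonterminal B, add B -> .γ for every B-production
Closure: [S' -> .S, S -> .A, S -> .c, A -> .Bb, B -> .cc, B -> .ca]


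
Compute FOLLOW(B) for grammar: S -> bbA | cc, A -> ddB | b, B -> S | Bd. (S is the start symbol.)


$ ∈ FOLLOW(S). For each A -> αBβ: add FIRST(β)\{ε} to FOLLOW(B); if β nullable, add FOLLOW(A).
FOLLOW(B) = {$, d}


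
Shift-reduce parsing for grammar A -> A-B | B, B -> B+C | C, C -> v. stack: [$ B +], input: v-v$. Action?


no handle; shift 'v'
Action: shift


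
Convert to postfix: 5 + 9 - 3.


Left to right (same or higher precedence on left)
Postfix: 5 9 + 3 -


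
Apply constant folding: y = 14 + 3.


14 + 3 = 17 at compile time
Optimized: y = 17


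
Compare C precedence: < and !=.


'<' is relational (level 7); '!=' is equality (level 6)
Higher level binds tighter
'<' has higher precedence than '!='


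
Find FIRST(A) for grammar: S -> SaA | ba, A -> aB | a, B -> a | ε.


Per alternative of A: FIRST(aB) = {a}; FIRST(a) = {a}
FIRST(A) = {a}


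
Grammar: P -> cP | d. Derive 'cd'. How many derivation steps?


Derivation: P => cP => cd
Steps: 2


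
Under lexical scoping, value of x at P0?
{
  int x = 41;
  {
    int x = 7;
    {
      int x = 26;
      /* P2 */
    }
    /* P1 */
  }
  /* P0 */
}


x declared in the same block as P0
x = 41


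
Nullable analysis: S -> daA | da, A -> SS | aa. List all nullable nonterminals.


A nonterminal is nullable iff some alternative derives ε (directly, or every symbol in it is nullable)
Nullable: {}


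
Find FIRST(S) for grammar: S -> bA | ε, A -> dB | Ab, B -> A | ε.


Per alternative of S: FIRST(bA) = {b}; FIRST(ε) = {ε}
FIRST(S) = {b, ε}


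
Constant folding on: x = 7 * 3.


7 * 3 = 21 at compile time
Optimized: x = 21


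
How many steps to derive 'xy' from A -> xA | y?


Derivation: A => xA => xy
Steps: 2


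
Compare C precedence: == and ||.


'==' is equality (level 6); '||' is logical OR (level 1)
Higher level binds tighter
'==' has higher precedence than '||'


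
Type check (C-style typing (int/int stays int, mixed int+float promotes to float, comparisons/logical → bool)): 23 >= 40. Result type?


Operand types: int >= int
Rule: comparison yields bool
Result type: bool


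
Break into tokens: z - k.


Scan left to right, longest-match per lexeme
Tokens: ID(z), OP(-), ID(k)


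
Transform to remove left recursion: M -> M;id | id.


Left-recursive alternatives: M;id; non-recursive: id
Introduce M': M -> idM', M' -> ;idM' | ε


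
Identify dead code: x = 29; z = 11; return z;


x is assigned but never read
Dead: 'x = 29'


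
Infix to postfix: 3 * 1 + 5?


Left to right (same or higher precedence on left)
Postfix: 3 1 * 5 +


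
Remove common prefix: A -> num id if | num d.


Common prefix: 'num'
Factored: A -> num A', A' -> id if | d


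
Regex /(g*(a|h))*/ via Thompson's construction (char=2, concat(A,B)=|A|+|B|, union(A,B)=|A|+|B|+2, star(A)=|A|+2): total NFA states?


Syntax tree has 3 char leaf(s), 1 union(s), 2 star(s)
chars contribute 3×2 = 6; each union adds +2; each star adds +2
Total: 6 + 2 + 4 = 12 states


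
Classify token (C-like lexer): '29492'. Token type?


Pattern: digits only
Type: INTEGER_LITERAL


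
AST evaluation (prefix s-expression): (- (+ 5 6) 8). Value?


Evaluate inner: (+ 5 6) = 11
Evaluate root: (- 11 8) = 3
Result: 3


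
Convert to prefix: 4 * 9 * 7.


left-to-right (same/higher precedence on left): tree is (* (* 4 9) 7)
Prefix: * * 4 9 7


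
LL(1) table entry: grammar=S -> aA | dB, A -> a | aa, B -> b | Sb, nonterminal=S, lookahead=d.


For [S, d]: 'd' ∈ FIRST(dB)
Entry: S -> dB


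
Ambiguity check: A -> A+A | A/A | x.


'x+x/x' has two parse trees (no precedence encoded between + and /)
Ambiguous


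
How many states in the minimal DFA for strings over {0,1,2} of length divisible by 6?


Track length mod 6: states 0..5, accept at 0
Minimal DFA: 6 states


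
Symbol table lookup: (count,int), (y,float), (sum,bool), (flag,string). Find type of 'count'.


Lookup 'count' → type int


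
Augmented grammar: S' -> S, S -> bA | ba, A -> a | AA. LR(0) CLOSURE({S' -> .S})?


Start: S' -> .S
For each item with dot before a nonterminal B, add B -> .γ for every B-production
Closure: [S' -> .S, S -> .bA, S -> .ba]


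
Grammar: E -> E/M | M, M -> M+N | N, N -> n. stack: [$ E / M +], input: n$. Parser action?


no handle; shift 'n'
Action: shift


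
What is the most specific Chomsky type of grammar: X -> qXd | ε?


Single nonterminal LHS, but q^n d^n is not regular
Classification: Type 2 (Context-Free)


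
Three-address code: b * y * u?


Break into single-operator statements:
t1 = b * y
t2 = t1 * u


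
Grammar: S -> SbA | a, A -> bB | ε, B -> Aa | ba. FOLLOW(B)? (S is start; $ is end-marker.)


$ ∈ FOLLOW(S). For each A -> αBβ: add FIRST(β)\{ε} to FOLLOW(B); if β nullable, add FOLLOW(A).
FOLLOW(B) = {$, a, b}


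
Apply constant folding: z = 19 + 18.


19 + 18 = 37 at compile time
Optimized: z = 37


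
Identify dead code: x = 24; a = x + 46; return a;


x is read by a's definition; a is returned
No dead code


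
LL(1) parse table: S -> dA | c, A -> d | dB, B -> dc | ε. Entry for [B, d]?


For [B, d]: 'd' ∈ FIRST(dc)
Entry: B -> dc


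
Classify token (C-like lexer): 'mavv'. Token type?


Pattern: letter/underscore followed by alphanumerics, not a keyword
Type: IDENTIFIER


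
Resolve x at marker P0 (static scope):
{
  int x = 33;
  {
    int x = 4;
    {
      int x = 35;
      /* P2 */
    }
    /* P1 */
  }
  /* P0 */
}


x declared in the same block as P0
x = 33


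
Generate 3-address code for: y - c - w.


Break into single-operator statements:
t1 = y - c
t2 = t1 - w


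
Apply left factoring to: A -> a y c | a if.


Common prefix: 'a'
Factored: A -> a A', A' -> y c | if


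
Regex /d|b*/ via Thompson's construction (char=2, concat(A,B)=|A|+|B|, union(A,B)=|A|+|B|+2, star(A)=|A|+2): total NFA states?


Syntax tree has 2 char leaf(s), 1 union(s), 1 star(s)
chars contribute 2×2 = 4; each union adds +2; each star adds +2
Total: 4 + 2 + 2 = 8 states


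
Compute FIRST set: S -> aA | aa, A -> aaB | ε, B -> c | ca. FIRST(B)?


Per alternative of B: FIRST(c) = {c}; FIRST(ca) = {c}
FIRST(B) = {c}


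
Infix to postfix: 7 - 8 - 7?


Left to right (same or higher precedence on left)
Postfix: 7 8 - 7 -


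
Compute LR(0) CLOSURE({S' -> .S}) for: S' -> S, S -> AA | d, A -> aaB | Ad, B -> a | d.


Start: S' -> .S
For each item with dot before a nonterminal B, add B -> .γ for every B-production
Closure: [S' -> .S, S -> .AA, S -> .d, A -> .aaB, A -> .Ad]


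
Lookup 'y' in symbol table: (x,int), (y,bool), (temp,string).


Lookup 'y' → type bool


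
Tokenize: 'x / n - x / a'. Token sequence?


Scan left to right, longest-match per lexeme
Tokens: ID(x), OP(/), ID(n), OP(-), ID(x), OP(/), ID(a)


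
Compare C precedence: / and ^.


'/' is multiplicative (level 10); '^' is bitwise XOR (level 4)
Higher level binds tighter
'/' has higher precedence than '^'


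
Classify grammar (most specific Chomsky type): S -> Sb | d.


Left-linear: every RHS is a terminal or one nonterminal followed by a terminal
Classification: Type 3 (Regular)


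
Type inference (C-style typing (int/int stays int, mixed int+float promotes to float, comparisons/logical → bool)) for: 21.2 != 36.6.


Operand types: float != float
Rule: comparison yields bool
Result type: bool


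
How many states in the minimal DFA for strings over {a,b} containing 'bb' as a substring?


KMP-style automaton: 2 progress states + 1 absorbing accept = 3
Minimal DFA: 3 states


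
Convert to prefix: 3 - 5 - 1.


left-to-right (same/higher precedence on left): tree is (- (- 3 5) 1)
Prefix: - - 3 5 1


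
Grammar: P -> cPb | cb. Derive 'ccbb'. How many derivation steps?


Derivation: P => cPb => ccbb
Steps: 2


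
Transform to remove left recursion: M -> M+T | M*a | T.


Left-recursive alternatives: M+T, M*a; non-recursive: T
Introduce M': M -> TM', M' -> +TM' | *aM' | ε


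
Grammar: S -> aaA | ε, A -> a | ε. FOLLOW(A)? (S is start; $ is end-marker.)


$ ∈ FOLLOW(S). For each A -> αBβ: add FIRST(β)\{ε} to FOLLOW(B); if β nullable, add FOLLOW(A).
FOLLOW(A) = {$}


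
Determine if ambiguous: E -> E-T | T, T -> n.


precedence layered via separate nonterminal T: deterministic
Unambiguous


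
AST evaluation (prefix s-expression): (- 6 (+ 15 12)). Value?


Evaluate inner: (+ 15 12) = 27
Evaluate root: (- 6 27) = -21
Result: -21


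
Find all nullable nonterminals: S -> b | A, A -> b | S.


A nonterminal is nullable iff some alternative derives ε (directly, or every symbol in it is nullable)
Nullable: {}


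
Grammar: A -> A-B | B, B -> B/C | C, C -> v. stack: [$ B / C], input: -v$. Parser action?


handle 'B/C' on top
Action: reduce (B -> B/C)


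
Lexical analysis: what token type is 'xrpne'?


Pattern: letter/underscore followed by alphanumerics, not a keyword
Type: IDENTIFIER


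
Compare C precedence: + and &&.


'+' is additive (level 9); '&&' is logical AND (level 2)
Higher level binds tighter
'+' has higher precedence than '&&'


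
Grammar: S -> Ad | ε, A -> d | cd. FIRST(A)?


Per alternative of A: FIRST(d) = {d}; FIRST(cd) = {c}
FIRST(A) = {c, d}


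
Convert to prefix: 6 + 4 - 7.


left-to-right (same/higher precedence on left): tree is (- (+ 6 4) 7)
Prefix: - + 6 4 7


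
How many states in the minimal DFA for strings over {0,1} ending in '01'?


Track the longest suffix of input matching a prefix of '01': 3 classes (prefixes of length 0..2)
Minimal DFA: 3 states


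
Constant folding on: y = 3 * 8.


3 * 8 = 24 at compile time
Optimized: y = 24


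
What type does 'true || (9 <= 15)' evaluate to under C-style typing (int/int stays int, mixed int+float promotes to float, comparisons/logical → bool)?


Operand types: bool || bool
Rule: logical operators take bool operands and yield bool
Result type: bool


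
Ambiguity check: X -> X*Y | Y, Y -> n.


precedence layered via separate nonterminal Y: deterministic
Unambiguous


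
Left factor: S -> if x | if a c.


Common prefix: 'if'
Factored: S -> if S', S' -> x | a c


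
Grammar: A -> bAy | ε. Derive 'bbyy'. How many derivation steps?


Derivation: A => bAy => bbAyy => bbyy
Steps: 3


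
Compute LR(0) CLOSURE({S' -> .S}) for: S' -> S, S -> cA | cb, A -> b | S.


Start: S' -> .S
For each item with dot before a nonterminal B, add B -> .γ for every B-production
Closure: [S' -> .S, S -> .cA, S -> .cb]


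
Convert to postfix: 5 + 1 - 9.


Left to right (same or higher precedence on left)
Postfix: 5 1 + 9 -


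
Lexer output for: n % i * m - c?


Scan left to right, longest-match per lexeme
Tokens: ID(n), OP(%), ID(i), OP(*), ID(m), OP(-), ID(c)


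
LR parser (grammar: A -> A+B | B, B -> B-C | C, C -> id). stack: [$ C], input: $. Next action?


'C' (not preceded by B-) is the handle for B -> C
Action: reduce (B -> C)


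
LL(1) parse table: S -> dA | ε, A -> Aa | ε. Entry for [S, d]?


For [S, d]: 'd' ∈ FIRST(dA)
Entry: S -> dA


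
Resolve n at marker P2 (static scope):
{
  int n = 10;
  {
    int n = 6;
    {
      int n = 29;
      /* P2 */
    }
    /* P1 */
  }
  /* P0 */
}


n declared in the same block as P2
n = 29


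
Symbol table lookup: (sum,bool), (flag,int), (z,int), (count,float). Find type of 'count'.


Lookup 'count' → type float


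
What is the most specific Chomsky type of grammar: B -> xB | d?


Right-linear: every RHS is a terminal or a terminal followed by one nonterminal
Classification: Type 3 (Regular)


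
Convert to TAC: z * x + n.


Break into single-operator statements:
t1 = z * x
t2 = t1 + n


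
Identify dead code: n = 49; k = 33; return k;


n is assigned but never read
Dead: 'n = 49'


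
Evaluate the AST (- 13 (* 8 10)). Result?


Evaluate inner: (* 8 10) = 80
Evaluate root: (- 13 80) = -67
Result: -67


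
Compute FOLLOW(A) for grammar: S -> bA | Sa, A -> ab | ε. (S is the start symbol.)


$ ∈ FOLLOW(S). For each A -> αBβ: add FIRST(β)\{ε} to FOLLOW(B); if β nullable, add FOLLOW(A).
FOLLOW(A) = {$, a}


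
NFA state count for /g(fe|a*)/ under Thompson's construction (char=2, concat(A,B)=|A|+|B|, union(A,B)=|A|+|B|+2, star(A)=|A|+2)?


Syntax tree has 4 char leaf(s), 1 union(s), 1 star(s)
chars contribute 4×2 = 8; each union adds +2; each star adds +2
Total: 8 + 2 + 2 = 12 states


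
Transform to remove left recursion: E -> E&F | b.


Left-recursive alternatives: E&F; non-recursive: b
Introduce E': E -> bE', E' -> &FE' | ε


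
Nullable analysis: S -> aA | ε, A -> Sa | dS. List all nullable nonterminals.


A nonterminal is nullable iff some alternative derives ε (directly, or every symbol in it is nullable)
Nullable: {S}


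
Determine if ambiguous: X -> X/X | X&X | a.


'a/a&a' has two parse trees (no precedence encoded between / and &)
Ambiguous


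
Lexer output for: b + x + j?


Scan left to right, longest-match per lexeme
Tokens: ID(b), OP(+), ID(x), OP(+), ID(j)


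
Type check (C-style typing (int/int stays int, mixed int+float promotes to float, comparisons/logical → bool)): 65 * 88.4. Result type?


Operand types: int * float
Rule: mixed int/float promotes to float; int/int stays int
Result type: float


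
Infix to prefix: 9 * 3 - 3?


left-to-right (same/higher precedence on left): tree is (- (* 9 3) 3)
Prefix: - * 9 3 3


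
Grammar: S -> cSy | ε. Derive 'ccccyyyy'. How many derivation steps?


Derivation: S => cSy => ccSyy => cccSyyy => ccccSyyyy => ccccyyyy
Steps: 5


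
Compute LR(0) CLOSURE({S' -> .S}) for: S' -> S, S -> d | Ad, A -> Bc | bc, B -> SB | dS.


Start: S' -> .S
For each item with dot before a nonterminal B, add B -> .γ for every B-production
Closure: [S' -> .S, S -> .d, S -> .Ad, A -> .Bc, A -> .bc, B -> .SB, B -> .dS]


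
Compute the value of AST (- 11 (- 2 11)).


Evaluate inner: (- 2 11) = -9
Evaluate root: (- 11 -9) = 20
Result: 20


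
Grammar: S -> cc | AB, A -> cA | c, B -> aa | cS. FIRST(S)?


Per alternative of S: FIRST(cc) = {c}; FIRST(AB) = {c}
FIRST(S) = {c}


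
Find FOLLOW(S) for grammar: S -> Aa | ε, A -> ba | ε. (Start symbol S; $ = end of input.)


$ ∈ FOLLOW(S). For each A -> αBβ: add FIRST(β)\{ε} to FOLLOW(B); if β nullable, add FOLLOW(A).
FOLLOW(S) = {$}


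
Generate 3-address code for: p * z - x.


Break into single-operator statements:
t1 = p * z
t2 = t1 - x


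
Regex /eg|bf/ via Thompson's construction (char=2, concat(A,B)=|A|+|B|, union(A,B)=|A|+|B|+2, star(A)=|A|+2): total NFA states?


Syntax tree has 4 char leaf(s), 1 union(s), 0 star(s)
chars contribute 4×2 = 8; each union adds +2; each star adds +2
Total: 8 + 2 + 0 = 10 states


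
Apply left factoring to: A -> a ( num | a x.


Common prefix: 'a'
Factored: A -> a A', A' -> ( num | x


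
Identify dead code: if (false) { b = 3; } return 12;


condition is constant false, so the whole block is unreachable
Dead: 'if (false) { b = 3; }'


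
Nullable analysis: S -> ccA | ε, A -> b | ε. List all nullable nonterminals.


A nonterminal is nullable iff some alternative derives ε (directly, or every symbol in it is nullable)
Nullable: {A, S}


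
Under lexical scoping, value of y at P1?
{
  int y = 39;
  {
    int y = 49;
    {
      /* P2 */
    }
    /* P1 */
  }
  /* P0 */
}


y declared in the same block as P1
y = 49


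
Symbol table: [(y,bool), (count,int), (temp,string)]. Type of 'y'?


Lookup 'y' → type bool


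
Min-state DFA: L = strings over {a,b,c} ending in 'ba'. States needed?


Track the longest suffix of input matching a prefix of 'ba': 3 classes (prefixes of length 0..2)
Minimal DFA: 3 states


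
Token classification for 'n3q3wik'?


Pattern: letter/underscore followed by alphanumerics, not a keyword
Type: IDENTIFIER


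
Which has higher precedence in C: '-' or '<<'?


'-' is additive (level 9); '<<' is shift (level 8)
Higher level binds tighter
'-' has higher precedence than '<<'


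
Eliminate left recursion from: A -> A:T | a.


Left-recursive alternatives: A:T; non-recursive: a
Introduce A': A -> aA', A' -> :TA' | ε


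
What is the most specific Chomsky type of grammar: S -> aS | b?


Right-linear: every RHS is a terminal or a terminal followed by one nonterminal
Classification: Type 3 (Regular)


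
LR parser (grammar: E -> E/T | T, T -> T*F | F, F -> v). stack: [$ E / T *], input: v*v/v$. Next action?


no handle; shift 'v'
Action: shift


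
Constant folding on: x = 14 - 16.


14 - 16 = -2 at compile time
Optimized: x = -2


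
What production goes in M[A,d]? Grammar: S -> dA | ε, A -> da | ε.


For [A, d]: 'd' ∈ FIRST(da)
Entry: A -> da


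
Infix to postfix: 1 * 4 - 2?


Left to right (same or higher precedence on left)
Postfix: 1 4 * 2 -


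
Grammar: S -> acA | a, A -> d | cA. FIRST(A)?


Per alternative of A: FIRST(d) = {d}; FIRST(cA) = {c}
FIRST(A) = {c, d}


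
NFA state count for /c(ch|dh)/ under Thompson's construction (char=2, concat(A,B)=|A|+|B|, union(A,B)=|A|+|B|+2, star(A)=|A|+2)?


Syntax tree has 5 char leaf(s), 1 union(s), 0 star(s)
chars contribute 5×2 = 10; each union adds +2; each star adds +2
Total: 10 + 2 + 0 = 12 states


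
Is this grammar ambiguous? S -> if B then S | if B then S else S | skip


dangling else: 'if B then if B then skip else skip' parses two ways
Ambiguous


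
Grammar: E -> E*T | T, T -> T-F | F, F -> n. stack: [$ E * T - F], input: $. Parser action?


handle 'T-F' on top
Action: reduce (T -> T-F)


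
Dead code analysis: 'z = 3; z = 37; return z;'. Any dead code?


first assignment to z is overwritten before any read
Dead: 'z = 3'


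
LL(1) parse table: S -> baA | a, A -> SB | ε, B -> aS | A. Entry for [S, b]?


For [S, b]: 'b' ∈ FIRST(baA)
Entry: S -> baA


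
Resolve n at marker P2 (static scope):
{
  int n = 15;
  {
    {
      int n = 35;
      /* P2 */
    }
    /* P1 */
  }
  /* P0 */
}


n declared in the same block as P2
n = 35


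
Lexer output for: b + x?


Scan left to right, longest-match per lexeme
Tokens: ID(b), OP(+), ID(x)


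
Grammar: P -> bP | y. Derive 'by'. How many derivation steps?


Derivation: P => bP => by
Steps: 2


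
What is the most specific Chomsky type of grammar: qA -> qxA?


LHS has context (more than one symbol) and |LHS| ≤ |RHS|
Classification: Type 1 (Context-Sensitive)


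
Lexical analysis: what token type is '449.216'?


Pattern: digits with a decimal point
Type: FLOAT_LITERAL


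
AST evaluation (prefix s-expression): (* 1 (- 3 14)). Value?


Evaluate inner: (- 3 14) = -11
Evaluate root: (* 1 -11) = -11
Result: -11


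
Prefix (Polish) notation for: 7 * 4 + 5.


left-to-right (same/higher precedence on left): tree is (+ (* 7 4) 5)
Prefix: + * 7 4 5


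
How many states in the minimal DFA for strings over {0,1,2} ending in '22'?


Track the longest suffix of input matching a prefix of '22': 3 classes (prefixes of length 0..2)
Minimal DFA: 3 states


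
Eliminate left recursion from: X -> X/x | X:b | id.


Left-recursive alternatives: X/x, X:b; non-recursive: id
Introduce X': X -> idX', X' -> /xX' | :bX' | ε


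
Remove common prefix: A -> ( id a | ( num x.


Common prefix: '('
Factored: A -> ( A', A' -> id a | num x


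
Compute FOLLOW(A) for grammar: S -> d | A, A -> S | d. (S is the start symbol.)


$ ∈ FOLLOW(S). For each A -> αBβ: add FIRST(β)\{ε} to FOLLOW(B); if β nullable, add FOLLOW(A).
FOLLOW(A) = {$}


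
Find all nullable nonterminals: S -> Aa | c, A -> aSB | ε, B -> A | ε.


A nonterminal is nullable iff some alternative derives ε (directly, or every symbol in it is nullable)
Nullable: {A, B}


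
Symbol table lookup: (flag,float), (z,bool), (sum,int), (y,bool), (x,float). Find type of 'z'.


Lookup 'z' → type bool


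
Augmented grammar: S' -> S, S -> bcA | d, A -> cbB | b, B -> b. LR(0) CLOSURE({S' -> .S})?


Start: S' -> .S
For each item with dot before a nonterminal B, add B -> .γ for every B-production
Closure: [S' -> .S, S -> .bcA, S -> .d]


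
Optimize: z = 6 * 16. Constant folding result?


6 * 16 = 96 at compile time
Optimized: z = 96


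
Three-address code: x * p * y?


Break into single-operator statements:
t1 = x * p
t2 = t1 * y


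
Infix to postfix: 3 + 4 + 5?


Left to right (same or higher precedence on left)
Postfix: 3 4 + 5 +


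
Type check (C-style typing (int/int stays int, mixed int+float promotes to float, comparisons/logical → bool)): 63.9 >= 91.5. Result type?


Operand types: float >= float
Rule: comparison yields bool
Result type: bool


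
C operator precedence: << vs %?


'%' is multiplicative (level 10); '<<' is shift (level 8)
Higher level binds tighter
'%' has higher precedence than '<<'


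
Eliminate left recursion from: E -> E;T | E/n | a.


Left-recursive alternatives: E;T, E/n; non-recursive: a
Introduce E': E -> aE', E' -> ;TE' | /nE' | ε


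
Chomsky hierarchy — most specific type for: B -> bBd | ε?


Single nonterminal LHS, but b^n d^n is not regular
Classification: Type 2 (Context-Free)


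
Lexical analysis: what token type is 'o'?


Pattern: letter/underscore followed by alphanumerics, not a keyword
Type: IDENTIFIER


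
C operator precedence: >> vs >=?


'>>' is shift (level 8); '>=' is relational (level 7)
Higher level binds tighter
'>>' has higher precedence than '>='


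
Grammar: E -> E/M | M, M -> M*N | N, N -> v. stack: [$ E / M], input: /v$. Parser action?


handle 'E/M' on top; lookahead ∈ FOLLOW(E) = {/, $}
Action: reduce (E -> E/M)


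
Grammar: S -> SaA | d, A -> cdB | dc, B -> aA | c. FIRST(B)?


Per alternative of B: FIRST(aA) = {a}; FIRST(c) = {c}
FIRST(B) = {a, c}


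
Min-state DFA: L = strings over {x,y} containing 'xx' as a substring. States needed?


KMP-style automaton: 2 progress states + 1 absorbing accept = 3
Minimal DFA: 3 states


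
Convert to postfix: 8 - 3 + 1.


Left to right (same or higher precedence on left)
Postfix: 8 3 - 1 +


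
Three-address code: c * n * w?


Break into single-operator statements:
t1 = c * n
t2 = t1 * w


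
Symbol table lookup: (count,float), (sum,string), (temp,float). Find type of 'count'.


Lookup 'count' → type float


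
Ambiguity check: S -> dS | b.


right-linear, alternatives start with distinct terminals 'd' vs 'b': unique leftmost derivation
Unambiguous


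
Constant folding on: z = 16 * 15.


16 * 15 = 240 at compile time
Optimized: z = 240


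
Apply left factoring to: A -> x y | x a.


Common prefix: 'x'
Factored: A -> x A', A' -> y | a


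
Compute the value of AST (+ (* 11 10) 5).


Evaluate inner: (* 11 10) = 110
Evaluate root: (+ 110 5) = 115
Result: 115


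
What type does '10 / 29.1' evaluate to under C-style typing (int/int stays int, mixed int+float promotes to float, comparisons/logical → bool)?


Operand types: int / float
Rule: mixed int/float promotes to float; int/int stays int
Result type: float


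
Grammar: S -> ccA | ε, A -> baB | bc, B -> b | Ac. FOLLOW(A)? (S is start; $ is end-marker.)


$ ∈ FOLLOW(S). For each A -> αBβ: add FIRST(β)\{ε} to FOLLOW(B); if β nullable, add FOLLOW(A).
FOLLOW(A) = {$, c}


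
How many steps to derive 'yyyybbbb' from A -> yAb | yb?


Derivation: A => yAb => yyAbb => yyyAbbb => yyyybbbb
Steps: 4


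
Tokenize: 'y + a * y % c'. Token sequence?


Scan left to right, longest-match per lexeme
Tokens: ID(y), OP(+), ID(a), OP(*), ID(y), OP(%), ID(c)


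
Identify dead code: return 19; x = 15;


statement follows a return and is unreachable
Dead: 'x = 15'


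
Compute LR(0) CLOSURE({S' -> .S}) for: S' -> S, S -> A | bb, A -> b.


Start: S' -> .S
For each item with dot before a nonterminal B, add B -> .γ for every B-production
Closure: [S' -> .S, S -> .A, S -> .bb, A -> .b]


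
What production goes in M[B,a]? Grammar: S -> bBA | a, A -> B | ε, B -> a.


For [B, a]: 'a' ∈ FIRST(a)
Entry: B -> a


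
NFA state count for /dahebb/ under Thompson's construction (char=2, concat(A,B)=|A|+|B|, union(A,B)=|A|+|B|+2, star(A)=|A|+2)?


Syntax tree has 6 char leaf(s), 0 union(s), 0 star(s)
chars contribute 6×2 = 12; each union adds +2; each star adds +2
Total: 12 + 0 + 0 = 12 states


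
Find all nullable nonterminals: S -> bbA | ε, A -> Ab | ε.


A nonterminal is nullable iff some alternative derives ε (directly, or every symbol in it is nullable)
Nullable: {A, S}


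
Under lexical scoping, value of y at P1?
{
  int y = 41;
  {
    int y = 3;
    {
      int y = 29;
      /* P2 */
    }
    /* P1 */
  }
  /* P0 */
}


y declared in the same block as P1
y = 3


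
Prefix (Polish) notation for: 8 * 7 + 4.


left-to-right (same/higher precedence on left): tree is (+ (* 8 7) 4)
Prefix: + * 8 7 4


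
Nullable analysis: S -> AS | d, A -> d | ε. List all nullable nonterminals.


A nonterminal is nullable iff some alternative derives ε (directly, or every symbol in it is nullable)
Nullable: {A}


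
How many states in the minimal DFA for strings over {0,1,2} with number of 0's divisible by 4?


Track (count of 0) mod 4: states 0..3, accept at 0
Minimal DFA: 4 states


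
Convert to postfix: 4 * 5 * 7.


Left to right (same or higher precedence on left)
Postfix: 4 5 * 7 *


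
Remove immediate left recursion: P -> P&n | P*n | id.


Left-recursive alternatives: P&n, P*n; non-recursive: id
Introduce P': P -> idP', P' -> &nP' | *nP' | ε


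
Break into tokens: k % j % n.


Scan left to right, longest-match per lexeme
Tokens: ID(k), OP(%), ID(j), OP(%), ID(n)


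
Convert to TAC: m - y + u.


Break into single-operator statements:
t1 = m - y
t2 = t1 + u


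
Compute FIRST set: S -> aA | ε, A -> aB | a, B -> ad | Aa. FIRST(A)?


Per alternative of A: FIRST(aB) = {a}; FIRST(a) = {a}
FIRST(A) = {a}


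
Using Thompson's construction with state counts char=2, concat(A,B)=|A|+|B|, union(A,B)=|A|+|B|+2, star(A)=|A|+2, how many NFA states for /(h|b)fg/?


Syntax tree has 4 char leaf(s), 1 union(s), 0 star(s)
chars contribute 4×2 = 8; each union adds +2; each star adds +2
Total: 8 + 2 + 0 = 10 states


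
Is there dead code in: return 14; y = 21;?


statement follows a return and is unreachable
Dead: 'y = 21'


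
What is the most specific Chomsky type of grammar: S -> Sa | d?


Left-linear: every RHS is a terminal or one nonterminal followed by a terminal
Classification: Type 3 (Regular)


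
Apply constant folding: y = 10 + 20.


10 + 20 = 30 at compile time
Optimized: y = 30


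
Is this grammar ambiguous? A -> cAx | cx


balanced c^n…x^n: each string has a unique parse
Unambiguous


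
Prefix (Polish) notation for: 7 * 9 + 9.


left-to-right (same/higher precedence on left): tree is (+ (* 7 9) 9)
Prefix: + * 7 9 9


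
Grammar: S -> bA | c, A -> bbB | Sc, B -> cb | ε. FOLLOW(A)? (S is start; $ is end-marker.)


$ ∈ FOLLOW(S). For each A -> αBβ: add FIRST(β)\{ε} to FOLLOW(B); if β nullable, add FOLLOW(A).
FOLLOW(A) = {$, c}


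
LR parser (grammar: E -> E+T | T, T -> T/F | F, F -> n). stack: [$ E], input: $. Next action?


start symbol E on stack, input exhausted
Action: accept


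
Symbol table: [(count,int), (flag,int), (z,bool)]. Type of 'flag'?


Lookup 'flag' → type int


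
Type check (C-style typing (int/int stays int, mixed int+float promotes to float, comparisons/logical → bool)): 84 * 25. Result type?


Operand types: int * int
Rule: mixed int/float promotes to float; int/int stays int
Result type: int


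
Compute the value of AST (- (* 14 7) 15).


Evaluate inner: (* 14 7) = 98
Evaluate root: (- 98 15) = 83
Result: 83


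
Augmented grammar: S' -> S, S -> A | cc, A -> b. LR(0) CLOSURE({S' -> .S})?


Start: S' -> .S
For each item with dot before a nonterminal B, add B -> .γ for every B-production
Closure: [S' -> .S, S -> .A, S -> .cc, A -> .b]


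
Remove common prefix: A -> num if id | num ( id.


Common prefix: 'num'
Factored: A -> num A', A' -> if id | ( id


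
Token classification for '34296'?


Pattern: digits only
Type: INTEGER_LITERAL


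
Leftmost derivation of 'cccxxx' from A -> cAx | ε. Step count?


Derivation: A => cAx => ccAxx => cccAxxx => cccxxx
Steps: 4


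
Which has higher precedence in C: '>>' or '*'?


'*' is multiplicative (level 10); '>>' is shift (level 8)
Higher level binds tighter
'*' has higher precedence than '>>'


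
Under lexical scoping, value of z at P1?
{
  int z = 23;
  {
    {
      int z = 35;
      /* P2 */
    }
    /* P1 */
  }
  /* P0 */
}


P1's block does not declare z; resolves to the enclosing declaration at depth 0
z = 23


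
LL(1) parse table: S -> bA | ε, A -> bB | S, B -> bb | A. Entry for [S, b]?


For [S, b]: 'b' ∈ FIRST(bA)
Entry: S -> bA


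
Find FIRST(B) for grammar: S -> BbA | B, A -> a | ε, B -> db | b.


Per alternative of B: FIRST(db) = {d}; FIRST(b) = {b}
FIRST(B) = {b, d}


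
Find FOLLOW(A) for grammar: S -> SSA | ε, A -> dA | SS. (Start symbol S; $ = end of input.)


$ ∈ FOLLOW(S). For each A -> αBβ: add FIRST(β)\{ε} to FOLLOW(B); if β nullable, add FOLLOW(A).
FOLLOW(A) = {$, d}


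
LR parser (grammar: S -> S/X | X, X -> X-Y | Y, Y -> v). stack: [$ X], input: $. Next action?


lookahead ∉ {-} so X won't extend; reduce S -> X
Action: reduce (S -> X)


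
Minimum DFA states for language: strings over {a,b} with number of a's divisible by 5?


Track (count of a) mod 5: states 0..4, accept at 0
Minimal DFA: 5 states


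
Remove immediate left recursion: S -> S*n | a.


Left-recursive alternatives: S*n; non-recursive: a
Introduce S': S -> aS', S' -> *nS' | ε


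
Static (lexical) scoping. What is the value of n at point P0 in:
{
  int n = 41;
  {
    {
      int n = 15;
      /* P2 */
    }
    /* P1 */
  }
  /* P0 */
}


n declared in the same block as P0
n = 41


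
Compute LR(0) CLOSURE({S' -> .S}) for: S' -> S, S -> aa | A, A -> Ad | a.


Start: S' -> .S
For each item with dot before a nonterminal B, add B -> .γ for every B-production
Closure: [S' -> .S, S -> .aa, S -> .A, A -> .Ad, A -> .a]


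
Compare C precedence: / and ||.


'/' is multiplicative (level 10); '||' is logical OR (level 1)
Higher level binds tighter
'/' has higher precedence than '||'


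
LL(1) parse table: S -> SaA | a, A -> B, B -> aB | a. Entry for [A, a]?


For [A, a]: 'a' ∈ FIRST(B)
Entry: A -> B


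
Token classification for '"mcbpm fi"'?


Pattern: double-quoted sequence
Type: STRING_LITERAL


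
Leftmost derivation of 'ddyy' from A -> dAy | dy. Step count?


Derivation: A => dAy => ddyy
Steps: 2


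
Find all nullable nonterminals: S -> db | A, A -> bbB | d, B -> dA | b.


A nonterminal is nullable iff some alternative derives ε (directly, or every symbol in it is nullable)
Nullable: {}


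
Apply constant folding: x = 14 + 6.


14 + 6 = 20 at compile time
Optimized: x = 20
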